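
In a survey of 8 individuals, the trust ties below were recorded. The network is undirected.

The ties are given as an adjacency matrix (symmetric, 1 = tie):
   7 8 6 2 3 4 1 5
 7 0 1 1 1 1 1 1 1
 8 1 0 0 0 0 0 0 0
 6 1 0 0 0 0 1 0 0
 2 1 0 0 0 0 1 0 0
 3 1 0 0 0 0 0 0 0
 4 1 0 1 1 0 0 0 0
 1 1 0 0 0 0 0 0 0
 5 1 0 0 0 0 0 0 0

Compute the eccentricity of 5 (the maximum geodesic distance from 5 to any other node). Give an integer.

Distances from 5: 1:2, 2:2, 3:2, 4:2, 6:2, 7:1, 8:2.
The largest is 2 (to 8, 6, 2, 3, 4, and 1), so the eccentricity of 5 is 2.

2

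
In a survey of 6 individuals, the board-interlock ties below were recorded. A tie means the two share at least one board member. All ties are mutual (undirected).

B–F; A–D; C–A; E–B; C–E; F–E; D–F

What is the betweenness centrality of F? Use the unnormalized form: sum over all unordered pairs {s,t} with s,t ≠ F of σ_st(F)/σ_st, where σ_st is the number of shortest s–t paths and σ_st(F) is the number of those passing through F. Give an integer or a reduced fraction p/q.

5/2

Pairs whose geodesics pass through F — D–E: 1; D–B: 1; A–B: 1/2.
All other pairs contribute 0.
Summing the contributions gives betweenness(F) = 5/2.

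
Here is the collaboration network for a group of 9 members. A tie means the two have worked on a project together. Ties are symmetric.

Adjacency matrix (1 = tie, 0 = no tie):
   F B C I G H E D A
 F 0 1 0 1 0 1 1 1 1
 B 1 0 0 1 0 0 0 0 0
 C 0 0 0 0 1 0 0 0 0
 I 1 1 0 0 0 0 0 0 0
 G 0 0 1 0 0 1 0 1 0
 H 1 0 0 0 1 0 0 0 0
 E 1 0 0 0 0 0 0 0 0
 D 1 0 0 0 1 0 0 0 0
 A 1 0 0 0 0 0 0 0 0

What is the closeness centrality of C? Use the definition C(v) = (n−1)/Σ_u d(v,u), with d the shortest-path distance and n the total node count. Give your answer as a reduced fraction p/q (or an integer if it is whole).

1/3

Distances from C: A:4, B:4, D:2, E:4, F:3, G:1, H:2, I:4. Sum = 24.
n = 9, so closeness = 8/24 = 1/3.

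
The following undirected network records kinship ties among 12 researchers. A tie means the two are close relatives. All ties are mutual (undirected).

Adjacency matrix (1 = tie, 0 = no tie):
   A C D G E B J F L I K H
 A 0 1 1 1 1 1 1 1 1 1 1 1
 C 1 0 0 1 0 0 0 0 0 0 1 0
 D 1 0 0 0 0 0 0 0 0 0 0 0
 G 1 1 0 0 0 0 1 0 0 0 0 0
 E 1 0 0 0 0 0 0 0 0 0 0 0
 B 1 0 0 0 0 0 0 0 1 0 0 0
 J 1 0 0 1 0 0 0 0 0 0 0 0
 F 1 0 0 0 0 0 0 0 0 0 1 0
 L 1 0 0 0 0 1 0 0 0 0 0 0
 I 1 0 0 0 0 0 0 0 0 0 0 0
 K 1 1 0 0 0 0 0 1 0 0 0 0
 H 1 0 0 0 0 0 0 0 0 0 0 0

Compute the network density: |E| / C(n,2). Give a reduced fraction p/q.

8/33

There are 16 edges and 12 nodes, so the maximum possible is C(12,2) = 66.
Density = 16/66 = 8/33.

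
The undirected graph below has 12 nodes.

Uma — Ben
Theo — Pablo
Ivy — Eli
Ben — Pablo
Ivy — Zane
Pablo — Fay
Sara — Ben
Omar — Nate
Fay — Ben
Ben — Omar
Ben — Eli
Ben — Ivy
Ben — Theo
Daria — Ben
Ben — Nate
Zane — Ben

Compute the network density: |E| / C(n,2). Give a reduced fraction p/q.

8/33

There are 16 edges and 12 nodes, so the maximum possible is C(12,2) = 66.
Density = 16/66 = 8/33.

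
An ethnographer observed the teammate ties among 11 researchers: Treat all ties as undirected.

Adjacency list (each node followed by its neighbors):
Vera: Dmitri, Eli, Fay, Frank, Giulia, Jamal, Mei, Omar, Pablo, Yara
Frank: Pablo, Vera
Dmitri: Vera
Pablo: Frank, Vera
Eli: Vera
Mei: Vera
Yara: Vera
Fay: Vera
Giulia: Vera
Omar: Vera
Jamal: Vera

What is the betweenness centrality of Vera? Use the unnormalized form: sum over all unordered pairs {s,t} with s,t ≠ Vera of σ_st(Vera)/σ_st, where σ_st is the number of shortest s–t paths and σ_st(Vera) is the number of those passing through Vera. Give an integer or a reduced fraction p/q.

Pairs whose geodesics pass through Vera — Fay–Dmitri: 1; Fay–Giulia: 1; Fay–Mei: 1; Fay–Eli: 1; Fay–Pablo: 1; Fay–Yara: 1; Fay–Omar: 1; Fay–Jamal: 1; Fay–Frank: 1; Dmitri–Giulia: 1; Dmitri–Mei: 1; Dmitri–Eli: 1; Dmitri–Pablo: 1; Dmitri–Yara: 1 … (+30 more pairs).
All other pairs contribute 0.
Summing the contributions gives betweenness(Vera) = 44.

44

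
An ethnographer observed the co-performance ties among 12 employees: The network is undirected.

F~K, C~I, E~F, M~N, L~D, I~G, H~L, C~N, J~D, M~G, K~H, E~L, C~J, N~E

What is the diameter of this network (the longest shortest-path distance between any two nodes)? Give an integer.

Eccentricity of each node (its greatest distance to any other): C:4, D:4, E:3, F:4, G:5, H:5, I:5, J:4, K:5, L:4, M:4, N:3.
The maximum eccentricity is 5, realized for instance by the pair G–H via G – M – N – E – L – H. So the diameter is 5.

5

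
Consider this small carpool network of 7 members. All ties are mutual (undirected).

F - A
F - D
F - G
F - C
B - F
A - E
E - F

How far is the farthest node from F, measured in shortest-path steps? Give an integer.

1

Distances from F: A:1, B:1, C:1, D:1, E:1, G:1.
The largest is 1 (to B, D, E, C, G, and A), so the eccentricity of F is 1.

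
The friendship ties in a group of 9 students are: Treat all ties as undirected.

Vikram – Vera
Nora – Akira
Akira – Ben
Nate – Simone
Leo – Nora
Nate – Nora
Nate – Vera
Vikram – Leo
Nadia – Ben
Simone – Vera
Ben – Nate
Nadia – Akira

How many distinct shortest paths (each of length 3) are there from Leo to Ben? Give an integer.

2

The shortest distance is 3. The length-3 paths are: Leo–Nora–Nate–Ben; Leo–Nora–Akira–Ben.
That gives 2 distinct shortest paths.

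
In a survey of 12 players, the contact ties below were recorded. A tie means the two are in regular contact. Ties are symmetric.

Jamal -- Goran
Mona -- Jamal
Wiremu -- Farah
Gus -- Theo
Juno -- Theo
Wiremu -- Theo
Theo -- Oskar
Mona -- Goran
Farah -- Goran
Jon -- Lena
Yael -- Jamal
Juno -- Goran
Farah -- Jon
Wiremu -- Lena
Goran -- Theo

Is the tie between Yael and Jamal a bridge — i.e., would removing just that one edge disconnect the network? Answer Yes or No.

Yes

Without the Yael–Jamal edge there is no alternate route between Yael and Jamal, so the network disconnects. It is a bridge.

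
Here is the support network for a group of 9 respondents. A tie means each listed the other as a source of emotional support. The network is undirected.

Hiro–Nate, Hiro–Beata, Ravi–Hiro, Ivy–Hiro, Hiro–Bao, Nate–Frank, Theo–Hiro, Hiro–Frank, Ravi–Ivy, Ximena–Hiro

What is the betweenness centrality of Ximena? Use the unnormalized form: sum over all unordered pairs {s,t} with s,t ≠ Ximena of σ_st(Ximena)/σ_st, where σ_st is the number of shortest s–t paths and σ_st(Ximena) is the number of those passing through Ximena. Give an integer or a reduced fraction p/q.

0

No shortest path between any pair of other nodes passes through Ximena.
Summing the contributions gives betweenness(Ximena) = 0.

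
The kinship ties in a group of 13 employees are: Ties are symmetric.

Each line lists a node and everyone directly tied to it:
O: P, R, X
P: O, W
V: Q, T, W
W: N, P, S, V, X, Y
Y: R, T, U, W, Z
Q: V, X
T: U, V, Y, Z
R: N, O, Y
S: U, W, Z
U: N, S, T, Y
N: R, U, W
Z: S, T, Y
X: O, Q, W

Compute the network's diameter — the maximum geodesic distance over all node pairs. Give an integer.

Eccentricity of each node (its greatest distance to any other): N:3, O:3, P:3, Q:3, R:3, S:3, T:3, U:3, V:3, W:2, X:3, Y:3, Z:3.
The maximum eccentricity is 3, realized for instance by the pair U–X via U – S – W – X. So the diameter is 3.

3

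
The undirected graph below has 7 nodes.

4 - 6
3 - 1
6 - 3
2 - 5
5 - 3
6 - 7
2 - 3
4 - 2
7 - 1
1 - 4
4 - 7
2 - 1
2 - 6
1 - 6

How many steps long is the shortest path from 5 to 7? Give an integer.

3

One shortest route is 5 – 2 – 4 – 7, which uses 3 edges, and at distance 2 from 5 we only reach {1, 4, 6}, which does not include 7. So d(5,7) = 3.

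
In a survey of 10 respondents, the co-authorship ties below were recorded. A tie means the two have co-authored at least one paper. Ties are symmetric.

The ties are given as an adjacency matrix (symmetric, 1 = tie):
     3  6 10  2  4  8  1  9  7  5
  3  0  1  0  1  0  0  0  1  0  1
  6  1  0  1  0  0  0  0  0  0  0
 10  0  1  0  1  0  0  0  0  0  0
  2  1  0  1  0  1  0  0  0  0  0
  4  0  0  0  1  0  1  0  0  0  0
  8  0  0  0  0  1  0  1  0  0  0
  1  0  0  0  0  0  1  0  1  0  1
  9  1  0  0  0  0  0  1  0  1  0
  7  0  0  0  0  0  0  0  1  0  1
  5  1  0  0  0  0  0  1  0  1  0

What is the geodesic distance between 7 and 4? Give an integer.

4

One shortest route is 7 – 5 – 3 – 2 – 4, which uses 4 edges, and at distance 3 from 7 we only reach {2, 6, 8}, which does not include 4. So d(7,4) = 4.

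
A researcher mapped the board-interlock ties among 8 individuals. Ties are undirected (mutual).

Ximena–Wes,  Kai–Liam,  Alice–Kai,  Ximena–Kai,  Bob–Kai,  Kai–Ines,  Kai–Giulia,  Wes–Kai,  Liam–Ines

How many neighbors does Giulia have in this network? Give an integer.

1

Giulia is directly tied to Kai. That is 1 neighbor, so the degree of Giulia is 1.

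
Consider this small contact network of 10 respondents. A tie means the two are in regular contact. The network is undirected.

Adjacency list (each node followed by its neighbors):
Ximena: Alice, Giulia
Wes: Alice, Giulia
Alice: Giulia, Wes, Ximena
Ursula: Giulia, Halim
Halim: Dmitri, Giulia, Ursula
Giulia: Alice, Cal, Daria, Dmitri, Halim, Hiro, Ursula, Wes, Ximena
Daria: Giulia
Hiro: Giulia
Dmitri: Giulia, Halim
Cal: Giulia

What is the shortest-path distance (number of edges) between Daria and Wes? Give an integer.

2

One shortest route is Daria – Giulia – Wes, which uses 2 edges, and Daria and Wes are not directly tied, so nothing shorter exists. So d(Daria,Wes) = 2.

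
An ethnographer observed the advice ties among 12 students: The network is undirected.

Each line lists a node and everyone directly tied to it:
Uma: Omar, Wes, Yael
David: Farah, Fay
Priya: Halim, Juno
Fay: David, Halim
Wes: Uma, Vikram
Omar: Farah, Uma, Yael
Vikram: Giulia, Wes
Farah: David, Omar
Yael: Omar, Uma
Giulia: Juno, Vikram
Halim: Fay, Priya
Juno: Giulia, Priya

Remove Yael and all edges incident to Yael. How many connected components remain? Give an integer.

1

Yael's neighbors (Omar and Uma) remain reachable from one another through other ties, so the rest of the network stays in one piece.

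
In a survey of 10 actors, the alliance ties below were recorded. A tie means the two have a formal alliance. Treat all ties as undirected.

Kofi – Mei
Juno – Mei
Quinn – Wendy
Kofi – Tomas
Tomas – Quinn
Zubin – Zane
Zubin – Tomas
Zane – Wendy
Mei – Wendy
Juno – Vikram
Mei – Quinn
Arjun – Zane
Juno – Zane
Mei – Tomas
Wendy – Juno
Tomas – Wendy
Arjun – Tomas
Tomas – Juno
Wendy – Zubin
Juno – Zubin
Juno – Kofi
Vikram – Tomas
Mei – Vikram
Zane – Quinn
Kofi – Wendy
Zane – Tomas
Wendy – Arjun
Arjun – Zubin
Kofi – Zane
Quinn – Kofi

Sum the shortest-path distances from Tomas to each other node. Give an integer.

Distances from Tomas: Arjun:1, Juno:1, Kofi:1, Mei:1, Quinn:1, Vikram:1, Wendy:1, Zane:1, Zubin:1.
Sum = 1 + 1 + 1 + 1 + 1 + 1 + 1 + 1 + 1 = 9.

9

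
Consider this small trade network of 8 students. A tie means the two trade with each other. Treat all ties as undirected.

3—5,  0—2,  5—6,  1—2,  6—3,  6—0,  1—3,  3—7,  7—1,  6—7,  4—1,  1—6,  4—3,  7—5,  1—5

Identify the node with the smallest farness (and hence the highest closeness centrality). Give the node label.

1

Farness (sum of distances to all others) for each node — 0:13, 1:8, 2:12, 3:9, 4:13, 5:10, 6:9, 7:10.
The smallest farness is 8, for 1, so 1 has the highest closeness.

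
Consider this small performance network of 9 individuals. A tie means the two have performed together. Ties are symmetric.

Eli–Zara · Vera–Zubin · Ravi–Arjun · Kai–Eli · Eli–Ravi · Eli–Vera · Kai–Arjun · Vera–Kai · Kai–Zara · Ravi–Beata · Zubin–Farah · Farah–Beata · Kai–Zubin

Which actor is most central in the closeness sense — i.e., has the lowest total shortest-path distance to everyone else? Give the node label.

Kai

Farness (sum of distances to all others) for each node — Arjun:15, Beata:17, Eli:13, Farah:17, Kai:12, Ravi:14, Vera:14, Zara:16, Zubin:14.
The smallest farness is 12, for Kai, so Kai has the highest closeness.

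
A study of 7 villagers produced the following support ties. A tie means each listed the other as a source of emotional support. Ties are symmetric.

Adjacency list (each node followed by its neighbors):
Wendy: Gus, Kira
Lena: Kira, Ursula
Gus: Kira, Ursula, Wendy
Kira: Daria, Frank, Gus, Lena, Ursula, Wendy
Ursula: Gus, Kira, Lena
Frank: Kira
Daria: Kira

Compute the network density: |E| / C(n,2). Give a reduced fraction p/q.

There are 9 edges and 7 nodes, so the maximum possible is C(7,2) = 21.
Density = 9/21 = 3/7.

3/7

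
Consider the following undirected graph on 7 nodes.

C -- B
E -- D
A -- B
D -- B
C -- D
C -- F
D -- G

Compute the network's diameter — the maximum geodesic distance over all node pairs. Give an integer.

Eccentricity of each node (its greatest distance to any other): A:3, B:2, C:2, D:2, E:3, F:3, G:3.
The maximum eccentricity is 3, realized for instance by the pair G–A via G – D – B – A. So the diameter is 3.

3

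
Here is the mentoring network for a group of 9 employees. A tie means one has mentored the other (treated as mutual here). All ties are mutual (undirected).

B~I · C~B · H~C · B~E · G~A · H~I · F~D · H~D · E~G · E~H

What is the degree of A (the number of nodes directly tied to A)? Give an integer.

A is directly tied to G. That is 1 neighbor, so the degree of A is 1.

1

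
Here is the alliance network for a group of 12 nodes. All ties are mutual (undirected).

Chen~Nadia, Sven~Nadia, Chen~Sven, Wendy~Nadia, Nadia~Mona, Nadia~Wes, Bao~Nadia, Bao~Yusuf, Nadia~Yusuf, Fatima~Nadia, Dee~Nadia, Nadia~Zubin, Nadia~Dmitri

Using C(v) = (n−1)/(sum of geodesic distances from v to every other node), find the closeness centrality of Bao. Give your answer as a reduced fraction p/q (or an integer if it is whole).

11/20

Distances from Bao: Chen:2, Dee:2, Dmitri:2, Fatima:2, Mona:2, Nadia:1, Sven:2, Wendy:2, Wes:2, Yusuf:1, Zubin:2. Sum = 20.
n = 12, so closeness = 11/20.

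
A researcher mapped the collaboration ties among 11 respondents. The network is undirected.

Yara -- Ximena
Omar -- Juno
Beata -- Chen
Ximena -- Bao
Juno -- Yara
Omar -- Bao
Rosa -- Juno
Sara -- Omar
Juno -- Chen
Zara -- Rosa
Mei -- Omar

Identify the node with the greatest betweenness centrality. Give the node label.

Juno

Unnormalized betweenness of each node: Bao:3, Beata:0, Chen:9, Juno:31, Mei:0, Omar:22, Rosa:9, Sara:0, Ximena:1, Yara:5, Zara:0.
Juno has the largest value, 31, making it the main broker — the node through which the most shortest paths run.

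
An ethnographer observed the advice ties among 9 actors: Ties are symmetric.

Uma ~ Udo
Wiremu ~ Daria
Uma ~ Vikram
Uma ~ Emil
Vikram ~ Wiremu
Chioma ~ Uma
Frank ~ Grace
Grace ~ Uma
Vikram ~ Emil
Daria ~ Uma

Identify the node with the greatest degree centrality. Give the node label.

Uma

Degrees — Chioma:1, Daria:2, Emil:2, Frank:1, Grace:2, Udo:1, Uma:6, Vikram:3, Wiremu:2.
The maximum is 6, attained only by Uma.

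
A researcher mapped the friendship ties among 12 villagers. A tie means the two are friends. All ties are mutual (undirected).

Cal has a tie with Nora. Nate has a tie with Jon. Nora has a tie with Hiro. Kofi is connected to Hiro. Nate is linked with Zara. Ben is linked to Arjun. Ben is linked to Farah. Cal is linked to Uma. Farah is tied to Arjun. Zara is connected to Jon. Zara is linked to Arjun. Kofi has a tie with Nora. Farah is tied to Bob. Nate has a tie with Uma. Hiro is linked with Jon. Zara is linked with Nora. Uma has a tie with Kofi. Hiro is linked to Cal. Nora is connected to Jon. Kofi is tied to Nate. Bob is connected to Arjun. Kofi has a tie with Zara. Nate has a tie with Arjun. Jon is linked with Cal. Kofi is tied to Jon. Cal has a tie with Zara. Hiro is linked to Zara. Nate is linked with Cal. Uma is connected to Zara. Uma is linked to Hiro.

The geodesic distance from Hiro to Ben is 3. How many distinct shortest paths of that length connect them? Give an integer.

The shortest distance is 3, and the only length-3 path is Hiro–Zara–Arjun–Ben. So there is exactly 1 shortest path.

1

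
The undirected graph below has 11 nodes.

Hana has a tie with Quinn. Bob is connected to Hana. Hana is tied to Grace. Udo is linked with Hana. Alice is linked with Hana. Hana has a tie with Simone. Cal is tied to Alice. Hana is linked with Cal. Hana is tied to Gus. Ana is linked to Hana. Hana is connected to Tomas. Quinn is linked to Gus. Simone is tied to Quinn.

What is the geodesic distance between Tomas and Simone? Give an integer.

2

One shortest route is Tomas – Hana – Simone, which uses 2 edges, and Tomas and Simone are not directly tied, so nothing shorter exists. So d(Tomas,Simone) = 2.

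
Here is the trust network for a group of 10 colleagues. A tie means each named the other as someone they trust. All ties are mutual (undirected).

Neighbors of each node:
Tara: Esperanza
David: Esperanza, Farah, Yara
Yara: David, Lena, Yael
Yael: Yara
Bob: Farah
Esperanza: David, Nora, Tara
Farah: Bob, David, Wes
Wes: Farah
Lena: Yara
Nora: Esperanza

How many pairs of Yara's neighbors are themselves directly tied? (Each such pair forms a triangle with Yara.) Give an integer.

0

Yara's neighbors are David, Lena, and Yael, but none of them are tied to each other, so no triangle contains Yara.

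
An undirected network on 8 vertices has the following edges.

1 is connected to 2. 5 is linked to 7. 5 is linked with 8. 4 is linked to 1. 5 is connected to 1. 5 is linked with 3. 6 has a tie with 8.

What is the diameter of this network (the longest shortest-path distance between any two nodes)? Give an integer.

Eccentricity of each node (its greatest distance to any other): 1:3, 2:4, 3:3, 4:4, 5:2, 6:4, 7:3, 8:3.
The maximum eccentricity is 4, realized for instance by the pair 2–6 via 2 – 1 – 5 – 8 – 6. So the diameter is 4.

4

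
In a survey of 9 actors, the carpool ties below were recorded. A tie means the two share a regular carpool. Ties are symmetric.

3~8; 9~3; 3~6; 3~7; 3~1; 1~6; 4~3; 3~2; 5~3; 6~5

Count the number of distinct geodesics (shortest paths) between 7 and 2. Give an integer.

1

The shortest distance is 2, and the only length-2 path is 7–3–2. So there is exactly 1 shortest path.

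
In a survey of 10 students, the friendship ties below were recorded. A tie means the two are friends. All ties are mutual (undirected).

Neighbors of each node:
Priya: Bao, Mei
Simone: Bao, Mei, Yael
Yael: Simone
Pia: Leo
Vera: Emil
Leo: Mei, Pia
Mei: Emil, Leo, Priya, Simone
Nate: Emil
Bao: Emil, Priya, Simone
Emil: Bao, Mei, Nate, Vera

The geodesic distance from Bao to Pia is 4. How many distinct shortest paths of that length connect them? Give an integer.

The shortest distance is 4. The length-4 paths are: Bao–Priya–Mei–Leo–Pia; Bao–Emil–Mei–Leo–Pia; Bao–Simone–Mei–Leo–Pia.
That gives 3 distinct shortest paths.

3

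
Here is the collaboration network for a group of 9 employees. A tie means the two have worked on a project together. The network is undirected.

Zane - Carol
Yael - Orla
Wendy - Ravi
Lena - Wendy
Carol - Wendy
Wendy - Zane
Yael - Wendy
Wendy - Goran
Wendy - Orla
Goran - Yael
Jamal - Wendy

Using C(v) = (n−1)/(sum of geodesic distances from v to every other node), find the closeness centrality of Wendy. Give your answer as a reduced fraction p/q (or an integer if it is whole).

Distances from Wendy: Carol:1, Goran:1, Jamal:1, Lena:1, Orla:1, Ravi:1, Yael:1, Zane:1. Sum = 8.
n = 9, so closeness = 8/8 = 1.

1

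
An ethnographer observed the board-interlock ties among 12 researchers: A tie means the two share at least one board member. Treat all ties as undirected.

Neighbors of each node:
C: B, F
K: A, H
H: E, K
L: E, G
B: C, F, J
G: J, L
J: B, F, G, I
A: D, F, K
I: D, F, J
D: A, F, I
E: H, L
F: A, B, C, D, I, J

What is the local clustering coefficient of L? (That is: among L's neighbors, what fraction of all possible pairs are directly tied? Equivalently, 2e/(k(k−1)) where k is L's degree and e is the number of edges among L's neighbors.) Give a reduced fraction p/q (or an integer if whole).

L's neighbors: E and G (k = 2).
Possible neighbor pairs: C(2,2) = 1. Edges among them: none → e = 0.
Clustering(L) = 0/1.

0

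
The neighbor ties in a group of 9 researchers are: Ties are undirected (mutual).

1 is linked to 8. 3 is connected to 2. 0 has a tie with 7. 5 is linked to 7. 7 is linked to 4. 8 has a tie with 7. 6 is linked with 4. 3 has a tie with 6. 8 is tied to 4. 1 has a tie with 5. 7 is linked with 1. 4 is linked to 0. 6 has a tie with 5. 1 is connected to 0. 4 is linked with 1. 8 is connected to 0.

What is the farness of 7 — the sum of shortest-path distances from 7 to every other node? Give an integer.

Distances from 7: 0:1, 1:1, 2:4, 3:3, 4:1, 5:1, 6:2, 8:1.
Sum = 1 + 1 + 4 + 3 + 1 + 1 + 2 + 1 = 14.

14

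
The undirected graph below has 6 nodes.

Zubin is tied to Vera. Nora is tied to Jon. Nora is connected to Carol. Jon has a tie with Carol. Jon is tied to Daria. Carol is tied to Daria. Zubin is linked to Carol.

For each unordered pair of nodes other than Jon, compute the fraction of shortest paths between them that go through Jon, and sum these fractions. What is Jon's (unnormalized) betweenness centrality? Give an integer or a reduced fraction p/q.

Pairs whose geodesics pass through Jon — Nora–Daria: 1/2.
All other pairs contribute 0.
Summing the contributions gives betweenness(Jon) = 1/2.

1/2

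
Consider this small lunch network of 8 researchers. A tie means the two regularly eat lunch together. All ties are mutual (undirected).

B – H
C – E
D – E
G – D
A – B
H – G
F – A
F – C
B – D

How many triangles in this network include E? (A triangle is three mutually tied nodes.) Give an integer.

E's neighbors are C and D, but none of them are tied to each other, so no triangle contains E.

0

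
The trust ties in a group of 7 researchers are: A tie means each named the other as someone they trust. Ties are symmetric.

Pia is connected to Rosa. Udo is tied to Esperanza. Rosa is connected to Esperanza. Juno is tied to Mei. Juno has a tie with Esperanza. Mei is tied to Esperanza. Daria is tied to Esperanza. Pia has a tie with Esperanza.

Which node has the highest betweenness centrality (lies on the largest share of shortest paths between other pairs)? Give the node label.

Unnormalized betweenness of each node: Daria:0, Esperanza:13, Juno:0, Mei:0, Pia:0, Rosa:0, Udo:0.
Esperanza has the largest value, 13, making it the main broker — the node through which the most shortest paths run.

Esperanza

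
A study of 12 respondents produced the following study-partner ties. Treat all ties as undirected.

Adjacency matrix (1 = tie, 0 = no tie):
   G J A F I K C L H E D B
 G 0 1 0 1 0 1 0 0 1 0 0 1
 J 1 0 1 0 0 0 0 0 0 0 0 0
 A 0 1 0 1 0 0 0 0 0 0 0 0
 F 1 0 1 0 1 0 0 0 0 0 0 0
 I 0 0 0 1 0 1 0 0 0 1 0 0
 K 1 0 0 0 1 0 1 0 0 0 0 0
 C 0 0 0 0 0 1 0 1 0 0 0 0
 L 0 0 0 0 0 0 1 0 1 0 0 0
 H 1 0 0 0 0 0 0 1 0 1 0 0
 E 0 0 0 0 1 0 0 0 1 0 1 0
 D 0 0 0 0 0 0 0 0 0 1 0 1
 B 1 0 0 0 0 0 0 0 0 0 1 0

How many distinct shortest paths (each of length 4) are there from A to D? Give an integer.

The shortest distance is 4. The length-4 paths are: A–F–I–E–D; A–J–G–B–D; A–F–G–B–D.
That gives 3 distinct shortest paths.

3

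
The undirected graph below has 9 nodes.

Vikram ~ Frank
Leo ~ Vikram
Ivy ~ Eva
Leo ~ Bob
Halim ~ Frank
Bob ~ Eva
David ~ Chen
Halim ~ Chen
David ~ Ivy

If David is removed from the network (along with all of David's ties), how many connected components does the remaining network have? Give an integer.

1

David's neighbors (Chen and Ivy) remain reachable from one another through other ties, so the rest of the network stays in one piece.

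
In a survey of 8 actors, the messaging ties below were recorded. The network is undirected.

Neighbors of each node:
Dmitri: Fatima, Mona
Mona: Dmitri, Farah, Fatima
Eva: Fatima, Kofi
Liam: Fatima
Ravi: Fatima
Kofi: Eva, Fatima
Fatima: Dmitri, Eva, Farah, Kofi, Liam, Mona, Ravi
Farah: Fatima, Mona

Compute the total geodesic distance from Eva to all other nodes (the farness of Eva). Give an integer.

Distances from Eva: Dmitri:2, Farah:2, Fatima:1, Kofi:1, Liam:2, Mona:2, Ravi:2.
Sum = 2 + 2 + 1 + 1 + 2 + 2 + 2 = 12.

12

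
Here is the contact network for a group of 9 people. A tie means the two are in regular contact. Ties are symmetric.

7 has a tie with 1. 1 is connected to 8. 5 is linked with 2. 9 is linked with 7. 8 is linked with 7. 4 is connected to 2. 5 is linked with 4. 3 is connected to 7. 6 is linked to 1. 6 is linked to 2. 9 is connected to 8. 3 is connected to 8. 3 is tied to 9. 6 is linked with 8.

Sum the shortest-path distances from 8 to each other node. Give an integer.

13

Distances from 8: 1:1, 2:2, 3:1, 4:3, 5:3, 6:1, 7:1, 9:1.
Sum = 1 + 2 + 1 + 3 + 3 + 1 + 1 + 1 = 13.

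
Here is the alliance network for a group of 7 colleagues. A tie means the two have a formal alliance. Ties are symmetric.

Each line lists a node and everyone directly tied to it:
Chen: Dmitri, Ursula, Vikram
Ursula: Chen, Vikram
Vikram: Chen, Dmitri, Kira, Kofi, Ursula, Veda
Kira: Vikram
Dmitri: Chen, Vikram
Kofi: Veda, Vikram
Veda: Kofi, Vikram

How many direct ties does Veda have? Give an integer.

Veda is directly tied to Kofi and Vikram. That is 2 neighbors, so the degree of Veda is 2.

2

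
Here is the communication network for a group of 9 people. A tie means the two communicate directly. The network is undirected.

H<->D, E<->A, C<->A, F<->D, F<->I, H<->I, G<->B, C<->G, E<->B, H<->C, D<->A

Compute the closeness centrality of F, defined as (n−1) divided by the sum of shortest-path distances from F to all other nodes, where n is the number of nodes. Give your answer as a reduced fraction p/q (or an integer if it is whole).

Distances from F: A:2, B:4, C:3, D:1, E:3, G:4, H:2, I:1. Sum = 20.
n = 9, so closeness = 8/20 = 2/5.

2/5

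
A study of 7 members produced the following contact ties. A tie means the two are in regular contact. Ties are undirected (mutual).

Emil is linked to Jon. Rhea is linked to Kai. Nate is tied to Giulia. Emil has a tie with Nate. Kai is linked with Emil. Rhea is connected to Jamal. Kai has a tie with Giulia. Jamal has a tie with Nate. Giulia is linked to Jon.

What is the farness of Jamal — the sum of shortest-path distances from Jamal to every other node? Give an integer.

Distances from Jamal: Emil:2, Giulia:2, Jon:3, Kai:2, Nate:1, Rhea:1.
Sum = 2 + 2 + 3 + 2 + 1 + 1 = 11.

11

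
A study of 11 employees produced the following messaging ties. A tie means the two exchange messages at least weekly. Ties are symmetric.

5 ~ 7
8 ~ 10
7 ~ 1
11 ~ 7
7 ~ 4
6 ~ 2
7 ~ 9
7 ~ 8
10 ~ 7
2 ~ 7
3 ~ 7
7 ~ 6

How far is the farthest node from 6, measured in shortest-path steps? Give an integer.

2

Distances from 6: 1:2, 2:1, 3:2, 4:2, 5:2, 7:1, 8:2, 9:2, 10:2, 11:2.
The largest is 2 (to 3, 8, 9, 1, 10, 5, 11, and 4), so the eccentricity of 6 is 2.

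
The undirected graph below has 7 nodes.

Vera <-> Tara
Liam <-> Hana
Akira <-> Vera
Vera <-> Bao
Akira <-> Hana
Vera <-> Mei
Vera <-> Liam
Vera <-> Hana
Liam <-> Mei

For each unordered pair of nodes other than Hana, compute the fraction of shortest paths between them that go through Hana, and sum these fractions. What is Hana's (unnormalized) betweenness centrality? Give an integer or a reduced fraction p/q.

Pairs whose geodesics pass through Hana — Liam–Akira: 1/2.
All other pairs contribute 0.
Summing the contributions gives betweenness(Hana) = 1/2.

1/2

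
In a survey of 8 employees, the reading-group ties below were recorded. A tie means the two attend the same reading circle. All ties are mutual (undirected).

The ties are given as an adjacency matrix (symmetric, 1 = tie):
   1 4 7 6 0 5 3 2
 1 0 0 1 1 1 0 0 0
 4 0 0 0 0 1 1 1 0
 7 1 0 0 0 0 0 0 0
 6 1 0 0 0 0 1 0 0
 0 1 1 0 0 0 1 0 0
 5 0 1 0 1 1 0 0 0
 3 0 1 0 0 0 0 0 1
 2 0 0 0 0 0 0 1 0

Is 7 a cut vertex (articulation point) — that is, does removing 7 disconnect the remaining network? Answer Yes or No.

Even without 7, every remaining node can still reach every other (the residual graph is connected), so 7 is not a cut vertex.

No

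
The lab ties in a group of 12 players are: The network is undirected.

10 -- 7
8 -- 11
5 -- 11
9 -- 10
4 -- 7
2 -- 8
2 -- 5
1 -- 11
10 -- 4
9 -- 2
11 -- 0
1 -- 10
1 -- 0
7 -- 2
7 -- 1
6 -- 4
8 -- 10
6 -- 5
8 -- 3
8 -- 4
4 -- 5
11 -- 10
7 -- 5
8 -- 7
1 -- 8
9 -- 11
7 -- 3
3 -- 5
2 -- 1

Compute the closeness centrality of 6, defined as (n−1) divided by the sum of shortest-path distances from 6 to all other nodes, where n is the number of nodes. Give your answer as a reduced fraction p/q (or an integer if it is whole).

11/23

Distances from 6: 0:3, 1:3, 2:2, 3:2, 4:1, 5:1, 7:2, 8:2, 9:3, 10:2, 11:2. Sum = 23.
n = 12, so closeness = 11/23.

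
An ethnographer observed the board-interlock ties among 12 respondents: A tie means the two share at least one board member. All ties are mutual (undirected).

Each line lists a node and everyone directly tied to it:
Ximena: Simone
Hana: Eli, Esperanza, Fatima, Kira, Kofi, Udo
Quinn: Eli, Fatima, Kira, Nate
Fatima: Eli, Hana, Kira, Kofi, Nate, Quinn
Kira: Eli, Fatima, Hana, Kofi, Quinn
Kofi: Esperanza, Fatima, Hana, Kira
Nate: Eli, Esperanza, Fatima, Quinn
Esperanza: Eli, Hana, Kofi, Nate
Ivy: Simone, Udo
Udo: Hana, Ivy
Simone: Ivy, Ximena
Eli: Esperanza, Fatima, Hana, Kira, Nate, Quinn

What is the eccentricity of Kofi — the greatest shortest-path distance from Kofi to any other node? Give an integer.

Distances from Kofi: Eli:2, Esperanza:1, Fatima:1, Hana:1, Ivy:3, Kira:1, Nate:2, Quinn:2, Simone:4, Udo:2, Ximena:5.
The largest is 5 (to Ximena), so the eccentricity of Kofi is 5.

5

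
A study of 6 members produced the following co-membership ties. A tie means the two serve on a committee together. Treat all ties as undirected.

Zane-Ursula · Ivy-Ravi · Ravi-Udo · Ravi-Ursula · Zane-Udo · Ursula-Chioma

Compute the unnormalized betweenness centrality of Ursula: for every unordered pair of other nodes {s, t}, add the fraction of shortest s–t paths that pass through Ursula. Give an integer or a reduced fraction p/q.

Pairs whose geodesics pass through Ursula — Chioma–Ravi: 1; Chioma–Zane: 1; Chioma–Udo: 2/2; Chioma–Ivy: 1; Ravi–Zane: 1/2; Zane–Ivy: 1/2.
All other pairs contribute 0.
Summing the contributions gives betweenness(Ursula) = 5.

5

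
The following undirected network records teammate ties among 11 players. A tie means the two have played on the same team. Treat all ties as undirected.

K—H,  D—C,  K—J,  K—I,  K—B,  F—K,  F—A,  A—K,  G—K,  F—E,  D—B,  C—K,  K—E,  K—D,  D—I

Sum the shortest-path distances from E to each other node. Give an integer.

Distances from E: A:2, B:2, C:2, D:2, F:1, G:2, H:2, I:2, J:2, K:1.
Sum = 2 + 2 + 2 + 2 + 1 + 2 + 2 + 2 + 2 + 1 = 18.

18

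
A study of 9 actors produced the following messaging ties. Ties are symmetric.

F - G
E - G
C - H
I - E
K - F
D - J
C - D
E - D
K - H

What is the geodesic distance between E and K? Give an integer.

3

One shortest route is E – G – F – K, which uses 3 edges, and at distance 2 from E we only reach {C, F, J}, which does not include K. So d(E,K) = 3.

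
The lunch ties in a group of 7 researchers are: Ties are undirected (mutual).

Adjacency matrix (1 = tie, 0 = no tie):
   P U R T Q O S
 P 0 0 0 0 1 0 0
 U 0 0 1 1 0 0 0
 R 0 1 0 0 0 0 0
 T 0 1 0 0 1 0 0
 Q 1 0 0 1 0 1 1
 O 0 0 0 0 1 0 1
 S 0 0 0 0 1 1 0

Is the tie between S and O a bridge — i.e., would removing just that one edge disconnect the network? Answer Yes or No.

No

Even without that edge, S still reaches O via S – Q – O, so the network stays connected. Not a bridge.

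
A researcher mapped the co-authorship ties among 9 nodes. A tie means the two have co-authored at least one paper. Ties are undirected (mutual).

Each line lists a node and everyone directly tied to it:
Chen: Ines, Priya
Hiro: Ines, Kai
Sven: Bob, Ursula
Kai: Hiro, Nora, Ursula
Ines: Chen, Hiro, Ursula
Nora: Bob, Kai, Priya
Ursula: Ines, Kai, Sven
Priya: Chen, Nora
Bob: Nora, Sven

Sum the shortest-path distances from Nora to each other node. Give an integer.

Distances from Nora: Bob:1, Chen:2, Hiro:2, Ines:3, Kai:1, Priya:1, Sven:2, Ursula:2.
Sum = 1 + 2 + 2 + 3 + 1 + 1 + 2 + 2 = 14.

14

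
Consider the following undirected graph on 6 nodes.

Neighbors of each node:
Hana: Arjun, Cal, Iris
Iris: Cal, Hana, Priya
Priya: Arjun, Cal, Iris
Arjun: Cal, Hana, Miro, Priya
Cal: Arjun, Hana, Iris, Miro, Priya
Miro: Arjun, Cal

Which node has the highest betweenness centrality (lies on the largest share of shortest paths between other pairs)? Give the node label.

Unnormalized betweenness of each node: Arjun:4/3, Cal:8/3, Hana:1/3, Iris:1/3, Miro:0, Priya:1/3.
Cal has the largest value, 8/3, making it the main broker — the node through which the most shortest paths run.

Cal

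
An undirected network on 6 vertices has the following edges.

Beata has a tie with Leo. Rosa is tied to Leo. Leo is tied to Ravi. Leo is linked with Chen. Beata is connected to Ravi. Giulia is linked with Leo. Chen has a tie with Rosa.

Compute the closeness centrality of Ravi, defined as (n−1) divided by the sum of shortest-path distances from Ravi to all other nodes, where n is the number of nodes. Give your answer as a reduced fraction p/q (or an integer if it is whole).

Distances from Ravi: Beata:1, Chen:2, Giulia:2, Leo:1, Rosa:2. Sum = 8.
n = 6, so closeness = 5/8.

5/8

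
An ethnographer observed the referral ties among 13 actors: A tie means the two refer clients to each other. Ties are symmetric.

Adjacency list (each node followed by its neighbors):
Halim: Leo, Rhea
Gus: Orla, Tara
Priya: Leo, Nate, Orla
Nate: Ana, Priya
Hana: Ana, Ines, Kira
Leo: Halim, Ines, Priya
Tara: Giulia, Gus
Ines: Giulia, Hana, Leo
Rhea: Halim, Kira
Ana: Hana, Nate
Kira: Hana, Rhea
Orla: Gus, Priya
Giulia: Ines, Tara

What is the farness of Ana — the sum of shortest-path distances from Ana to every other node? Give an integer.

32

Distances from Ana: Giulia:3, Gus:4, Halim:4, Hana:1, Ines:2, Kira:2, Leo:3, Nate:1, Orla:3, Priya:2, Rhea:3, Tara:4.
Sum = 3 + 4 + 4 + 1 + 2 + 2 + 3 + 1 + 3 + 2 + 3 + 4 = 32.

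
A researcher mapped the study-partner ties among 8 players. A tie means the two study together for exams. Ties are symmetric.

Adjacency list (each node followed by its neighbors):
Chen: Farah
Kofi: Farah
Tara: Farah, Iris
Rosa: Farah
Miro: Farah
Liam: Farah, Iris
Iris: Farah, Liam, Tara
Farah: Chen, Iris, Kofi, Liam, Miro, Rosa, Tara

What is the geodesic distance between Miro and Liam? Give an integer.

2

One shortest route is Miro – Farah – Liam, which uses 2 edges, and Miro and Liam are not directly tied, so nothing shorter exists. So d(Miro,Liam) = 2.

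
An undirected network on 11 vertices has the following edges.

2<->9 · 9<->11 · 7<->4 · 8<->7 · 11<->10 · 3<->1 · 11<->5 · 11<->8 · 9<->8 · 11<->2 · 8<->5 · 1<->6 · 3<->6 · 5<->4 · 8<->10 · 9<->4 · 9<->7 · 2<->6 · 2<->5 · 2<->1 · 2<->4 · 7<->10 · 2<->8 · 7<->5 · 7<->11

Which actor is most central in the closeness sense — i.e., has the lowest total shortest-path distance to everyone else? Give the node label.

2

Farness (sum of distances to all others) for each node — 1:19, 2:13, 3:27, 4:17, 5:16, 6:19, 7:18, 8:15, 9:16, 10:21, 11:15.
The smallest farness is 13, for 2, so 2 has the highest closeness.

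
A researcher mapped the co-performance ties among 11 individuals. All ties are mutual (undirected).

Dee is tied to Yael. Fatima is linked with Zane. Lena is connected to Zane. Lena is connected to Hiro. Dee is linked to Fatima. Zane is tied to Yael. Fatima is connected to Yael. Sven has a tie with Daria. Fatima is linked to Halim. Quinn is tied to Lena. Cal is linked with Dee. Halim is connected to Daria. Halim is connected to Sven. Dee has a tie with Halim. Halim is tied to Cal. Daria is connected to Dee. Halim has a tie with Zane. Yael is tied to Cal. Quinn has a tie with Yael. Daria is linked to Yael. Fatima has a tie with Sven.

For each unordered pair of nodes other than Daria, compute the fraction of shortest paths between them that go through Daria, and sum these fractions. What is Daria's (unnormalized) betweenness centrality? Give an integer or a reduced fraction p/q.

17/10

Pairs whose geodesics pass through Daria — Quinn–Halim: 1/6; Quinn–Sven: 1/2; Dee–Sven: 1/3; Yael–Halim: 1/5; Yael–Sven: 1/2.
All other pairs contribute 0.
Summing the contributions gives betweenness(Daria) = 17/10.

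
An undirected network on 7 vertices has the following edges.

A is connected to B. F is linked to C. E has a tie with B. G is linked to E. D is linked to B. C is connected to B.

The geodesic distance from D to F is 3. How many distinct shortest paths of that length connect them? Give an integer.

1

The shortest distance is 3, and the only length-3 path is D–B–C–F. So there is exactly 1 shortest path.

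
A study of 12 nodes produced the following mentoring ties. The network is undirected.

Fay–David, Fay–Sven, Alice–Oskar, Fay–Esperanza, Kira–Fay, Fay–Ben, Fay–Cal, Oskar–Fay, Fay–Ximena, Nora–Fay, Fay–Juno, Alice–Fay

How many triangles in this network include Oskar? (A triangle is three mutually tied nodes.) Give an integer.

Oskar's neighbors: Alice and Fay.
Neighbor pairs that are themselves tied: Oskar–Alice–Fay. Each forms one triangle with Oskar, for 1 in total.

1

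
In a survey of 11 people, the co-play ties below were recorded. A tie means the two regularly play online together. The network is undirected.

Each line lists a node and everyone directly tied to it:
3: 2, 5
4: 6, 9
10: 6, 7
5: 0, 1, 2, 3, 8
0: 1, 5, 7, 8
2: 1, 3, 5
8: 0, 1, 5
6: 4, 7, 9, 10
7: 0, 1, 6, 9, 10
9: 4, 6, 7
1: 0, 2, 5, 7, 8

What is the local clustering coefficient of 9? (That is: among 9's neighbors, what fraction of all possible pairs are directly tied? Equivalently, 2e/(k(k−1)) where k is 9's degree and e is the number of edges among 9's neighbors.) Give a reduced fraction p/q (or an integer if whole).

2/3

9's neighbors: 4, 6, and 7 (k = 3).
Possible neighbor pairs: C(3,2) = 3. Edges among them: 4–6, 6–7 → e = 2.
Clustering(9) = 2/3.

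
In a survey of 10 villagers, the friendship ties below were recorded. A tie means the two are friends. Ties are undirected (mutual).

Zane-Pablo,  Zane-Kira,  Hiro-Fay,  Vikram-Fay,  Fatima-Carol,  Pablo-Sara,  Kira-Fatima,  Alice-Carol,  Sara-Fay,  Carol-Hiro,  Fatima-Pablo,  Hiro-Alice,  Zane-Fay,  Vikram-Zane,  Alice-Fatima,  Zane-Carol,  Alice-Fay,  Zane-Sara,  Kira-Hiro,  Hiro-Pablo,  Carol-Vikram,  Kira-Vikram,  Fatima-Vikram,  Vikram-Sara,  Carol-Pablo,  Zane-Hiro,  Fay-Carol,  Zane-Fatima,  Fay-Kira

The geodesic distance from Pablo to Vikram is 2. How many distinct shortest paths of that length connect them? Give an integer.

4

The shortest distance is 2. The length-2 paths are: Pablo–Fatima–Vikram; Pablo–Sara–Vikram; Pablo–Zane–Vikram; Pablo–Carol–Vikram.
That gives 4 distinct shortest paths.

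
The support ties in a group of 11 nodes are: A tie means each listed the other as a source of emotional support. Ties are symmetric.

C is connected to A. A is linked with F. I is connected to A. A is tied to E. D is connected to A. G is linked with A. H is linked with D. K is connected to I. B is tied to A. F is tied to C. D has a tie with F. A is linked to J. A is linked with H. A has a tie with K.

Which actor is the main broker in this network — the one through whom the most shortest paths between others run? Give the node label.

A

Unnormalized betweenness of each node: A:40, B:0, C:0, D:1/2, E:0, F:1/2, G:0, H:0, I:0, J:0, K:0.
A has the largest value, 40, making it the main broker — the node through which the most shortest paths run.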